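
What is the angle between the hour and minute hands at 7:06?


177.0°

Hour hand = 7×30 + 6×0.5 = 213.0°
Minute hand = 6×6 = 36°
Difference = |213.0 - 36| = 177.0°


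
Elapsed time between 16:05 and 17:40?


1h 35m

End time in minutes: 17×60 + 40 = 1060
Start time in minutes: 16×60 + 5 = 965
Difference = 1060 - 965 = 95 minutes
= 1 hours 35 minutes


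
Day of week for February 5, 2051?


Zeller's congruence:
q=5, m=14, k=50, j=20
h = (5 + ⌊13×15/5⌋ + 50 + ⌊50/4⌋ + ⌊20/4⌋ - 2×20) mod 7
= (5 + 39 + 50 + 12 + 5 - 40) mod 7
= 71 mod 7 = 1
h=1 → Sunday

Sunday


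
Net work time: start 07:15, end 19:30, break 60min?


Total time = (19×60+30) - (7×60+15)
= 1170 - 435 = 735 min
Minus break: 735 - 60 = 675 min
= 11h 15m

11h 15m (675 minutes)


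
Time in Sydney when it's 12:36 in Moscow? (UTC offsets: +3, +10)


Time difference = UTC+10 - UTC+3 = +7 hours
New hour = (12 + 7) mod 24
= 19 mod 24 = 19
Minutes unchanged → 19:36

19:36


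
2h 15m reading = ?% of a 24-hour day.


9.4%

Time: 135 minutes
Day: 1440 minutes
Percentage = (135/1440) × 100 ≈ 9.4%


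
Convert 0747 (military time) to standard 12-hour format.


7:47 AM

Hour: 7
7 < 12 → AM


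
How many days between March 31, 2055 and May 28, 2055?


From March 31, 2055 to May 28, 2055
Rest of March 2055: 31 - 31 = 0
Full months: April 30
Days into May 2055: 28
Total = 0 + 30 + 28 = 58 days

58 days


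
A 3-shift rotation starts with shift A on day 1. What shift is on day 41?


Shift B

Shifts: A, B, C
Start: A (index 0)
Day 41: (0 + 41 - 1) mod 3
= 40 mod 3
= 1
Index 1 → shift B


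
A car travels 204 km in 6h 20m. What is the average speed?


32.2 km/h

Distance: 204 km
Time: 6h 20m = 380 min = 380/60 = 19/3 hours
Speed = 204 ÷ (19/3) = 204 × 3 / 19 = 612/19 ≈ 32.2 km/h


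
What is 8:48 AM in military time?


Input: 8:48 AM
AM hour stays: 8

08:48


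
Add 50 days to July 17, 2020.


Start: July 17, 2020
Add 50 days
July 17 → August 1: 31 - 17 + 1 = 15 days (50 - 15 = 35 left)
August 1 → September 1: 31 - 1 + 1 = 31 days (35 - 31 = 4 left)
September 1 + 4 = September 5, 2020

September 5, 2020


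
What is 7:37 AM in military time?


Input: 7:37 AM
AM hour stays: 7

07:37


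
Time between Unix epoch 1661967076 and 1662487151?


520075 seconds (144.5 hours / 6.02 days)

Difference = 1662487151 - 1661967076 = 520075 seconds
In hours: 520075 / 3600 ≈ 144.5
In days: 520075 / 86400 ≈ 6.02


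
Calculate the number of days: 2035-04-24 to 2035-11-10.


From April 24, 2035 to November 10, 2035
Rest of April 2035: 30 - 24 = 6
Full months: May 31, June 30, July 31, August 31, September 30, October 31
Days into November 2035: 10
Total = 6 + 31 + 30 + 31 + 31 + 30 + 31 + 10 = 200 days

200 days


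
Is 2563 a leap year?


No

Rules: divisible by 4 AND (not by 100 OR by 400)
2563 ÷ 4 = 640 remainder 3 → not divisible by 4
Not divisible by 4 → not a leap year


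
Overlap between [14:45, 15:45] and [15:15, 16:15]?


30 minutes

Meeting A: 885-945 (in minutes from midnight)
Meeting B: 915-975
Overlap start = max(885, 915) = 915
Overlap end = min(945, 975) = 945
Overlap = max(0, 945 - 915) = 30 min


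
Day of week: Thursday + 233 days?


Saturday

Start: Thursday (index 3)
(3 + 233) mod 7
= 236 mod 7
= 5
Index 5 → Saturday


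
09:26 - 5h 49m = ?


03:37

Start: 566 minutes from midnight
Subtract: 349 minutes
Remaining: 566 - 349 = 217
Hours: 3, Minutes: 37


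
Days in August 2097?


Month: August (month 8)
August has 31 days

31 days


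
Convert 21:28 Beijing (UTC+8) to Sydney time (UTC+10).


23:28

Time difference = UTC+10 - UTC+8 = +2 hours
New hour = (21 + 2) mod 24
= 23 mod 24 = 23
Minutes unchanged → 23:28


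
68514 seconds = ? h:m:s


19h 1m 54s

Hours: 68514 ÷ 3600 = 19 remainder 114
Minutes: 114 ÷ 60 = 1 remainder 54
Seconds: 54


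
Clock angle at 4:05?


92.5°

Hour hand = 4×30 + 5×0.5 = 122.5°
Minute hand = 5×6 = 30°
Difference = |122.5 - 30| = 92.5°


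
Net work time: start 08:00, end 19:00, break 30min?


Total time = (19×60+0) - (8×60+0)
= 1140 - 480 = 660 min
Minus break: 660 - 30 = 630 min
= 10h 30m

10h 30m (630 minutes)


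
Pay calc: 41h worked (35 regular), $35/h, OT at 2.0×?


Regular: 35h × $35 = $1225.00
Overtime: 41 - 35 = 6h
OT pay: 6h × $35 × 2.0 = $420.00
Total = $1225.00 + $420.00 = $1645.00

$1645.00


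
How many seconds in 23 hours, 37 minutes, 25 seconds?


85045 seconds

Hours: 23 × 3600 = 82800
Minutes: 37 × 60 = 2220
Seconds: 25
Total = 82800 + 2220 + 25 = 85045


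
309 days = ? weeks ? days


44 weeks 1 days

Weeks: 309 ÷ 7 = 44 remainder 1


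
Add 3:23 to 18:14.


21:37

Start: 1094 minutes from midnight
Add: 203 minutes
Total: 1297 minutes
Hours: 1297 ÷ 60 = 21 remainder 37


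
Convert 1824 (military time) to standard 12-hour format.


Hour: 18
18 - 12 = 6 → PM

6:24 PM


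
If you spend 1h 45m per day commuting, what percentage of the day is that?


7.3%

Time: 105 minutes
Day: 1440 minutes
Percentage = (105/1440) × 100 ≈ 7.3%


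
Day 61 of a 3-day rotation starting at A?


Shift A

Shifts: A, B, C
Start: A (index 0)
Day 61: (0 + 61 - 1) mod 3
= 60 mod 3
= 0
Index 0 → shift A


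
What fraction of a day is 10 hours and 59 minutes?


0.4576 (45.76%)

Total minutes: 10×60 + 59 = 659
Day = 24×60 = 1440 minutes
Fraction = 659/1440 ≈ 0.4576
As a percentage: 659/1440 × 100 ≈ 45.76%


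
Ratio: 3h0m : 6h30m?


Duration 1: 180 minutes
Duration 2: 390 minutes
Ratio = 180:390
GCD = 30
Simplified = 6:13
As a decimal: 6/13 ≈ 0.46

6:13 (0.46)


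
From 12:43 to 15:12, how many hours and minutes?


2h 29m

End time in minutes: 15×60 + 12 = 912
Start time in minutes: 12×60 + 43 = 763
Difference = 912 - 763 = 149 minutes
= 2 hours 29 minutes


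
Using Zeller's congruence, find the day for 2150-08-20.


Zeller's congruence:
q=20, m=8, k=50, j=21
h = (20 + ⌊13×9/5⌋ + 50 + ⌊50/4⌋ + ⌊21/4⌋ - 2×21) mod 7
= (20 + 23 + 50 + 12 + 5 - 42) mod 7
= 68 mod 7 = 5
h=5 → Thursday

Thursday


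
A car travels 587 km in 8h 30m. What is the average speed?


Distance: 587 km
Time: 8h 30m = 510 min = 510/60 = 17/2 hours
Speed = 587 ÷ (17/2) = 587 × 2 / 17 = 1174/17 ≈ 69.1 km/h

69.1 km/h


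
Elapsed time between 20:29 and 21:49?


1h 20m

End time in minutes: 21×60 + 49 = 1309
Start time in minutes: 20×60 + 29 = 1229
Difference = 1309 - 1229 = 80 minutes
= 1 hours 20 minutes


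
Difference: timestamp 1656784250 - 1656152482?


Difference = 1656784250 - 1656152482 = 631768 seconds
In hours: 631768 / 3600 ≈ 175.5
In days: 631768 / 86400 ≈ 7.31

631768 seconds (175.5 hours / 7.31 days)


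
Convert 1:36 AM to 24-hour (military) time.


Input: 1:36 AM
AM hour stays: 1

01:36


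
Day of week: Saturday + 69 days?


Friday

Start: Saturday (index 5)
(5 + 69) mod 7
= 74 mod 7
= 4
Index 4 → Friday


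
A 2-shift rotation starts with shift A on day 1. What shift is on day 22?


Shift B

Shifts: A, B
Start: A (index 0)
Day 22: (0 + 22 - 1) mod 2
= 21 mod 2
= 1
Index 1 → shift B


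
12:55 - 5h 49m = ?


07:06

Start: 775 minutes from midnight
Subtract: 349 minutes
Remaining: 775 - 349 = 426
Hours: 7, Minutes: 6


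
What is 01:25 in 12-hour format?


Hour: 1
1 < 12 → AM

1:25 AM


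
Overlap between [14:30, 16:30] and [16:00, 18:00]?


Meeting A: 870-990 (in minutes from midnight)
Meeting B: 960-1080
Overlap start = max(870, 960) = 960
Overlap end = min(990, 1080) = 990
Overlap = max(0, 990 - 960) = 30 min

30 minutes


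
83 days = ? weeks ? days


Weeks: 83 ÷ 7 = 11 remainder 6

11 weeks 6 days


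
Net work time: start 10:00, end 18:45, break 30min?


8h 15m (495 minutes)

Total time = (18×60+45) - (10×60+0)
= 1125 - 600 = 525 min
Minus break: 525 - 30 = 495 min
= 8h 15m


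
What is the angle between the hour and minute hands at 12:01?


5.5°

Hour hand (12 ≡ 0 on the dial): 0×30 + 1×0.5 = 0.5°
Minute hand = 1×6 = 6°
Difference = |0.5 - 6| = 5.5°


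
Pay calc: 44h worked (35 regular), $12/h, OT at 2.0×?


Regular: 35h × $12 = $420.00
Overtime: 44 - 35 = 9h
OT pay: 9h × $12 × 2.0 = $216.00
Total = $420.00 + $216.00 = $636.00

$636.00


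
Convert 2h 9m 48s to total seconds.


7788 seconds

Hours: 2 × 3600 = 7200
Minutes: 9 × 60 = 540
Seconds: 48
Total = 7200 + 540 + 48 = 7788


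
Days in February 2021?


28 days

Month: February (month 2)
February: 28 or 29 (leap year)
2021 leap year? No


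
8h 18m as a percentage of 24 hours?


Total minutes: 8×60 + 18 = 498
Day = 24×60 = 1440 minutes
Fraction = 498/1440 ≈ 0.3458
As a percentage: 498/1440 × 100 ≈ 34.58%

0.3458 (34.58%)


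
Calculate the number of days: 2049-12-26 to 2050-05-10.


135 days

From December 26, 2049 to May 10, 2050
Rest of December 2049: 31 - 26 = 5
Full months: January 31, February 2050 28, March 31, April 30
Days into May 2050: 10
Total = 5 + 31 + 28 + 31 + 30 + 10 = 135 days


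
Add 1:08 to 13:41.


Start: 821 minutes from midnight
Add: 68 minutes
Total: 889 minutes
Hours: 889 ÷ 60 = 14 remainder 49

14:49


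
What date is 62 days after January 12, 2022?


Start: January 12, 2022
Add 62 days
January 12 → February 1: 31 - 12 + 1 = 20 days (62 - 20 = 42 left)
February 1 → March 1: 28 - 1 + 1 = 28 days (42 - 28 = 14 left)
March 1 + 14 = March 15, 2022

March 15, 2022


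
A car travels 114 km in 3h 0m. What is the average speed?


Distance: 114 km
Time: 3 hours
Speed = 114 / 3 = 38.0 km/h

38.0 km/h


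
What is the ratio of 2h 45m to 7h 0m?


11:28 (0.39)

Duration 1: 165 minutes
Duration 2: 420 minutes
Ratio = 165:420
GCD = 15
Simplified = 11:28
As a decimal: 11/28 ≈ 0.39


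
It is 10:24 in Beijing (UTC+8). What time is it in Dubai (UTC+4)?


06:24

Time difference = UTC+4 - UTC+8 = -4 hours
New hour = (10 -4) mod 24
= 6 mod 24 = 6
Minutes unchanged → 06:24


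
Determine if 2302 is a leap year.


No

Rules: divisible by 4 AND (not by 100 OR by 400)
2302 ÷ 4 = 575 remainder 2 → not divisible by 4
Not divisible by 4 → not a leap year


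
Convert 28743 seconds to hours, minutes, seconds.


Hours: 28743 ÷ 3600 = 7 remainder 3543
Minutes: 3543 ÷ 60 = 59 remainder 3
Seconds: 3

7h 59m 3s


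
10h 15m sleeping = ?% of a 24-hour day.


42.7%

Time: 615 minutes
Day: 1440 minutes
Percentage = (615/1440) × 100 ≈ 42.7%


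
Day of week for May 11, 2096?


Friday

Zeller's congruence:
q=11, m=5, k=96, j=20
h = (11 + ⌊13×6/5⌋ + 96 + ⌊96/4⌋ + ⌊20/4⌋ - 2×20) mod 7
= (11 + 15 + 96 + 24 + 5 - 40) mod 7
= 111 mod 7 = 6
h=6 → Friday


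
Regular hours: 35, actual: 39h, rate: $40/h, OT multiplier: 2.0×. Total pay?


Regular: 35h × $40 = $1400.00
Overtime: 39 - 35 = 4h
OT pay: 4h × $40 × 2.0 = $320.00
Total = $1400.00 + $320.00 = $1720.00

$1720.00


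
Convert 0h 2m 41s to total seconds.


Hours: 0 × 3600 = 0
Minutes: 2 × 60 = 120
Seconds: 41
Total = 0 + 120 + 41 = 161

161 seconds


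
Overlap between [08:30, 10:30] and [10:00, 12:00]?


Meeting A: 510-630 (in minutes from midnight)
Meeting B: 600-720
Overlap start = max(510, 600) = 600
Overlap end = min(630, 720) = 630
Overlap = max(0, 630 - 600) = 30 min

30 minutes


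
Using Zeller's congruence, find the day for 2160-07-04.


Zeller's congruence:
q=4, m=7, k=60, j=21
h = (4 + ⌊13×8/5⌋ + 60 + ⌊60/4⌋ + ⌊21/4⌋ - 2×21) mod 7
= (4 + 20 + 60 + 15 + 5 - 42) mod 7
= 62 mod 7 = 6
h=6 → Friday

Friday


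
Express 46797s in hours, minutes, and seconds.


12h 59m 57s

Hours: 46797 ÷ 3600 = 12 remainder 3597
Minutes: 3597 ÷ 60 = 59 remainder 57
Seconds: 57


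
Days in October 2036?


Month: October (month 10)
October has 31 days

31 days


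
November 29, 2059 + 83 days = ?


Start: November 29, 2059
Add 83 days
November 29 → December 1: 30 - 29 + 1 = 2 days (83 - 2 = 81 left)
December 1 → January 1: 31 - 1 + 1 = 31 days (81 - 31 = 50 left)
January 1 → February 1: 31 - 1 + 1 = 31 days (50 - 31 = 19 left)
February 1 + 19 = February 20, 2060

February 20, 2060


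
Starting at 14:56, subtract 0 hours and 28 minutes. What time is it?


14:28

Start: 896 minutes from midnight
Subtract: 28 minutes
Remaining: 896 - 28 = 868
Hours: 14, Minutes: 28


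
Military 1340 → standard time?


1:40 PM

Hour: 13
13 - 12 = 1 → PM


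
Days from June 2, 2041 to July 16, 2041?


44 days

From June 2, 2041 to July 16, 2041
Rest of June 2041: 30 - 2 = 28
Days into July 2041: 16
Total = 28 + 16 = 44 days


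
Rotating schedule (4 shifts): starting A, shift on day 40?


Shift D

Shifts: A, B, C, D
Start: A (index 0)
Day 40: (0 + 40 - 1) mod 4
= 39 mod 4
= 3
Index 3 → shift D


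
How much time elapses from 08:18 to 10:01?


End time in minutes: 10×60 + 1 = 601
Start time in minutes: 8×60 + 18 = 498
Difference = 601 - 498 = 103 minutes
= 1 hours 43 minutes

1h 43m


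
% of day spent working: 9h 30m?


Time: 570 minutes
Day: 1440 minutes
Percentage = (570/1440) × 100 ≈ 39.6%

39.6%


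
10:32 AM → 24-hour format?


Input: 10:32 AM
AM hour stays: 10

10:32


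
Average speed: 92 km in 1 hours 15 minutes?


Distance: 92 km
Time: 1h 15m = 75 min = 75/60 = 5/4 hours
Speed = 92 ÷ (5/4) = 92 × 4 / 5 = 368/5 = 73.6 km/h

73.6 km/h


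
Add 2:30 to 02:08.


Start: 128 minutes from midnight
Add: 150 minutes
Total: 278 minutes
Hours: 278 ÷ 60 = 4 remainder 38

04:38


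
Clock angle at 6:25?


Hour hand = 6×30 + 25×0.5 = 192.5°
Minute hand = 25×6 = 150°
Difference = |192.5 - 150| = 42.5°

42.5°


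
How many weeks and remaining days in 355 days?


50 weeks 5 days

Weeks: 355 ÷ 7 = 50 remainder 5


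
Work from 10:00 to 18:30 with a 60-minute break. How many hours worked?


7h 30m (450 minutes)

Total time = (18×60+30) - (10×60+0)
= 1110 - 600 = 510 min
Minus break: 510 - 60 = 450 min
= 7h 30m


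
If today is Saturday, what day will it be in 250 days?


Thursday

Start: Saturday (index 5)
(5 + 250) mod 7
= 255 mod 7
= 3
Index 3 → Thursday


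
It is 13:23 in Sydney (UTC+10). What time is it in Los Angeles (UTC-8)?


19:23 (previous day)

Time difference = UTC-8 - UTC+10 = -18 hours
New hour = (13 -18) mod 24
= -5 mod 24 = 19
Minutes unchanged → 19:23; -5 < 0 → previous day


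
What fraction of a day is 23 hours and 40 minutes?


0.9861 (98.61%)

Total minutes: 23×60 + 40 = 1420
Day = 24×60 = 1440 minutes
Fraction = 1420/1440 ≈ 0.9861
As a percentage: 1420/1440 × 100 ≈ 98.61%


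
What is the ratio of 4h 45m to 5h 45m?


Duration 1: 285 minutes
Duration 2: 345 minutes
Ratio = 285:345
GCD = 15
Simplified = 19:23
As a decimal: 19/23 ≈ 0.83

19:23 (0.83)


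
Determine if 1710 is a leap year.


No

Rules: divisible by 4 AND (not by 100 OR by 400)
1710 ÷ 4 = 427 remainder 2 → not divisible by 4
Not divisible by 4 → not a leap year


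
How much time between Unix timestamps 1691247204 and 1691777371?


530167 seconds (147.3 hours / 6.14 days)

Difference = 1691777371 - 1691247204 = 530167 seconds
In hours: 530167 / 3600 ≈ 147.3
In days: 530167 / 86400 ≈ 6.14


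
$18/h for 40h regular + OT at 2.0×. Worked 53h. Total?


Regular: 40h × $18 = $720.00
Overtime: 53 - 40 = 13h
OT pay: 13h × $18 × 2.0 = $468.00
Total = $720.00 + $468.00 = $1188.00

$1188.00


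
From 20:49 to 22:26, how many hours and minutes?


1h 37m

End time in minutes: 22×60 + 26 = 1346
Start time in minutes: 20×60 + 49 = 1249
Difference = 1346 - 1249 = 97 minutes
= 1 hours 37 minutes


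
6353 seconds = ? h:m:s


1h 45m 53s

Hours: 6353 ÷ 3600 = 1 remainder 2753
Minutes: 2753 ÷ 60 = 45 remainder 53
Seconds: 53


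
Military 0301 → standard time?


3:01 AM

Hour: 3
3 < 12 → AM


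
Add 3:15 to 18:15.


21:30

Start: 1095 minutes from midnight
Add: 195 minutes
Total: 1290 minutes
Hours: 1290 ÷ 60 = 21 remainder 30


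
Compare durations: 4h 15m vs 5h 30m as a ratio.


17:22 (0.77)

Duration 1: 255 minutes
Duration 2: 330 minutes
Ratio = 255:330
GCD = 15
Simplified = 17:22
As a decimal: 17/22 ≈ 0.77


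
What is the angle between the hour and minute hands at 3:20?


20.0°

Hour hand = 3×30 + 20×0.5 = 100.0°
Minute hand = 20×6 = 120°
Difference = |100.0 - 120| = 20.0°


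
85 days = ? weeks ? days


Weeks: 85 ÷ 7 = 12 remainder 1

12 weeks 1 days


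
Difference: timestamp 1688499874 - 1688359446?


140428 seconds (39.0 hours / 1.63 days)

Difference = 1688499874 - 1688359446 = 140428 seconds
In hours: 140428 / 3600 ≈ 39.0
In days: 140428 / 86400 ≈ 1.63


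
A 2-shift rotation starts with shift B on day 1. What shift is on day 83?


Shift B

Shifts: A, B
Start: B (index 1)
Day 83: (1 + 83 - 1) mod 2
= 83 mod 2
= 1
Index 1 → shift B


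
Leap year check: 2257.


Rules: divisible by 4 AND (not by 100 OR by 400)
2257 ÷ 4 = 564 remainder 1 → not divisible by 4
Not divisible by 4 → not a leap year

No


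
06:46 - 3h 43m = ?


Start: 406 minutes from midnight
Subtract: 223 minutes
Remaining: 406 - 223 = 183
Hours: 3, Minutes: 3

03:03


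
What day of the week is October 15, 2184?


Friday

Zeller's congruence:
q=15, m=10, k=84, j=21
h = (15 + ⌊13×11/5⌋ + 84 + ⌊84/4⌋ + ⌊21/4⌋ - 2×21) mod 7
= (15 + 28 + 84 + 21 + 5 - 42) mod 7
= 111 mod 7 = 6
h=6 → Friday


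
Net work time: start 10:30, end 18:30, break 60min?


Total time = (18×60+30) - (10×60+30)
= 1110 - 630 = 480 min
Minus break: 480 - 60 = 420 min
= 7h 0m

7h 0m (420 minutes)


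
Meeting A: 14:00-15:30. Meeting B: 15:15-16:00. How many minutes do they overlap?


15 minutes

Meeting A: 840-930 (in minutes from midnight)
Meeting B: 915-960
Overlap start = max(840, 915) = 915
Overlap end = min(930, 960) = 930
Overlap = max(0, 930 - 915) = 15 min


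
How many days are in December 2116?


Month: December (month 12)
December has 31 days

31 days


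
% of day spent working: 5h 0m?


Time: 300 minutes
Day: 1440 minutes
Percentage = (300/1440) × 100 ≈ 20.8%

20.8%


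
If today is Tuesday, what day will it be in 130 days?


Saturday

Start: Tuesday (index 1)
(1 + 130) mod 7
= 131 mod 7
= 5
Index 5 → Saturday


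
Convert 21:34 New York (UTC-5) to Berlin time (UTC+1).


03:34 (next day)

Time difference = UTC+1 - UTC-5 = +6 hours
New hour = (21 + 6) mod 24
= 27 mod 24 = 3
Minutes unchanged → 03:34; 27 ≥ 24 → next day


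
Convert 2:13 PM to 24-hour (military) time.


14:13

Input: 2:13 PM
PM: 2 + 12 = 14


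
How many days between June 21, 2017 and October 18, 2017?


From June 21, 2017 to October 18, 2017
Rest of June 2017: 30 - 21 = 9
Full months: July 31, August 31, September 30
Days into October 2017: 18
Total = 9 + 31 + 31 + 30 + 18 = 119 days

119 days


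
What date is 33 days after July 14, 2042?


Start: July 14, 2042
Add 33 days
July 14 → August 1: 31 - 14 + 1 = 18 days (33 - 18 = 15 left)
August 1 + 15 = August 16, 2042

August 16, 2042


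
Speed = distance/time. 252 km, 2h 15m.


112.0 km/h

Distance: 252 km
Time: 2h 15m = 135 min = 135/60 = 9/4 hours
Speed = 252 ÷ (9/4) = 252 × 4 / 9 = 1008/9 = 112.0 km/h


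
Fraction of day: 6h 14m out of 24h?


0.2597 (25.97%)

Total minutes: 6×60 + 14 = 374
Day = 24×60 = 1440 minutes
Fraction = 374/1440 ≈ 0.2597
As a percentage: 374/1440 × 100 ≈ 25.97%


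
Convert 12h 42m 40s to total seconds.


45760 seconds

Hours: 12 × 3600 = 43200
Minutes: 42 × 60 = 2520
Seconds: 40
Total = 43200 + 2520 + 40 = 45760


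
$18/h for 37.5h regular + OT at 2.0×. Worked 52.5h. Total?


$1215.00

Regular: 37.5h × $18 = $675.00
Overtime: 52.5 - 37.5 = 15.0h
OT pay: 15.0h × $18 × 2.0 = $540.00
Total = $675.00 + $540.00 = $1215.00


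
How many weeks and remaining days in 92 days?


Weeks: 92 ÷ 7 = 13 remainder 1

13 weeks 1 days


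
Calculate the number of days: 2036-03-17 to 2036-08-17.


From March 17, 2036 to August 17, 2036
Rest of March 2036: 31 - 17 = 14
Full months: April 30, May 31, June 30, July 31
Days into August 2036: 17
Total = 14 + 30 + 31 + 30 + 31 + 17 = 153 days

153 days


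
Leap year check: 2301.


Rules: divisible by 4 AND (not by 100 OR by 400)
2301 ÷ 4 = 575 remainder 1 → not divisible by 4
Not divisible by 4 → not a leap year

No


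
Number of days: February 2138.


Month: February (month 2)
February: 28 or 29 (leap year)
2138 leap year? No

28 days


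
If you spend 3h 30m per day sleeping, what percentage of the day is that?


14.6%

Time: 210 minutes
Day: 1440 minutes
Percentage = (210/1440) × 100 ≈ 14.6%


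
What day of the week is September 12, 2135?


Monday

Zeller's congruence:
q=12, m=9, k=35, j=21
h = (12 + ⌊13×10/5⌋ + 35 + ⌊35/4⌋ + ⌊21/4⌋ - 2×21) mod 7
= (12 + 26 + 35 + 8 + 5 - 42) mod 7
= 44 mod 7 = 2
h=2 → Monday


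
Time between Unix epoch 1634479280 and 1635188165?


Difference = 1635188165 - 1634479280 = 708885 seconds
In hours: 708885 / 3600 ≈ 196.9
In days: 708885 / 86400 ≈ 8.20

708885 seconds (196.9 hours / 8.20 days)


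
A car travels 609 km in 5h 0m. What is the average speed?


Distance: 609 km
Time: 5 hours
Speed = 609 / 5 = 121.8 km/h

121.8 km/h


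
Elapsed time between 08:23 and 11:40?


3h 17m

End time in minutes: 11×60 + 40 = 700
Start time in minutes: 8×60 + 23 = 503
Difference = 700 - 503 = 197 minutes
= 3 hours 17 minutes


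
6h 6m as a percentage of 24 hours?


0.2542 (25.42%)

Total minutes: 6×60 + 6 = 366
Day = 24×60 = 1440 minutes
Fraction = 366/1440 ≈ 0.2542
As a percentage: 366/1440 × 100 ≈ 25.42%


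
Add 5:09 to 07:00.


12:09

Start: 420 minutes from midnight
Add: 309 minutes
Total: 729 minutes
Hours: 729 ÷ 60 = 12 remainder 9


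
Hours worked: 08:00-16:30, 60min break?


Total time = (16×60+30) - (8×60+0)
= 990 - 480 = 510 min
Minus break: 510 - 60 = 450 min
= 7h 30m

7h 30m (450 minutes)


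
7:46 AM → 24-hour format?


07:46

Input: 7:46 AM
AM hour stays: 7


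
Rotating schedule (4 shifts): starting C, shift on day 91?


Shifts: A, B, C, D
Start: C (index 2)
Day 91: (2 + 91 - 1) mod 4
= 92 mod 4
= 0
Index 0 → shift A

Shift A


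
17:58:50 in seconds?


Hours: 17 × 3600 = 61200
Minutes: 58 × 60 = 3480
Seconds: 50
Total = 61200 + 3480 + 50 = 64730

64730 seconds


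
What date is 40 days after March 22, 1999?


Start: March 22, 1999
Add 40 days
March 22 → April 1: 31 - 22 + 1 = 10 days (40 - 10 = 30 left)
April 1 → May 1: 30 - 1 + 1 = 30 days (30 - 30 = 0 left)
Land exactly on May 1, 1999

May 1, 1999


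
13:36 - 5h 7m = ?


08:29

Start: 816 minutes from midnight
Subtract: 307 minutes
Remaining: 816 - 307 = 509
Hours: 8, Minutes: 29


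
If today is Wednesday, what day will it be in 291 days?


Start: Wednesday (index 2)
(2 + 291) mod 7
= 293 mod 7
= 6
Index 6 → Sunday

Sunday


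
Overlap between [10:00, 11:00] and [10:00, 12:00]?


Meeting A: 600-660 (in minutes from midnight)
Meeting B: 600-720
Overlap start = max(600, 600) = 600
Overlap end = min(660, 720) = 660
Overlap = max(0, 660 - 600) = 60 min

60 minutes


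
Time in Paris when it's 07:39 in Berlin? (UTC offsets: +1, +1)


07:39

Time difference = UTC+1 - UTC+1 = +0 hours
New hour = (7 + 0) mod 24
= 7 mod 24 = 7
Minutes unchanged → 07:39


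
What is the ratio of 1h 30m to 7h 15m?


6:29 (0.21)

Duration 1: 90 minutes
Duration 2: 435 minutes
Ratio = 90:435
GCD = 15
Simplified = 6:29
As a decimal: 6/29 ≈ 0.21


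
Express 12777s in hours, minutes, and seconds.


3h 32m 57s

Hours: 12777 ÷ 3600 = 3 remainder 1977
Minutes: 1977 ÷ 60 = 32 remainder 57
Seconds: 57


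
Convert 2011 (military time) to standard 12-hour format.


8:11 PM

Hour: 20
20 - 12 = 8 → PM


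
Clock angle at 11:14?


Hour hand = 11×30 + 14×0.5 = 337.0°
Minute hand = 14×6 = 84°
Difference = |337.0 - 84| = 253.0°
Since > 180°: 360 - 253.0 = 107.0°

107.0°


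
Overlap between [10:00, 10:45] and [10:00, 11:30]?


45 minutes

Meeting A: 600-645 (in minutes from midnight)
Meeting B: 600-690
Overlap start = max(600, 600) = 600
Overlap end = min(645, 690) = 645
Overlap = max(0, 645 - 600) = 45 min


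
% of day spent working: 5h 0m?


Time: 300 minutes
Day: 1440 minutes
Percentage = (300/1440) × 100 ≈ 20.8%

20.8%


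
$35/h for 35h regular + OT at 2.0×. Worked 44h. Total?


$1855.00

Regular: 35h × $35 = $1225.00
Overtime: 44 - 35 = 9h
OT pay: 9h × $35 × 2.0 = $630.00
Total = $1225.00 + $630.00 = $1855.00


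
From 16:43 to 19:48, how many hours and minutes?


End time in minutes: 19×60 + 48 = 1188
Start time in minutes: 16×60 + 43 = 1003
Difference = 1188 - 1003 = 185 minutes
= 3 hours 5 minutes

3h 5m


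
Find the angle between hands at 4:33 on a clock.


Hour hand = 4×30 + 33×0.5 = 136.5°
Minute hand = 33×6 = 198°
Difference = |136.5 - 198| = 61.5°

61.5°


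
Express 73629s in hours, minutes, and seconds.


Hours: 73629 ÷ 3600 = 20 remainder 1629
Minutes: 1629 ÷ 60 = 27 remainder 9
Seconds: 9

20h 27m 9s


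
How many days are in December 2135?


31 days

Month: December (month 12)
December has 31 days


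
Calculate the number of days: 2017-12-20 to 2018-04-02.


From December 20, 2017 to April 2, 2018
Rest of December 2017: 31 - 20 = 11
Full months: January 31, February 2018 28, March 31
Days into April 2018: 2
Total = 11 + 31 + 28 + 31 + 2 = 103 days

103 days


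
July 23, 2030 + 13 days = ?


August 5, 2030

Start: July 23, 2030
Add 13 days
July 23 → August 1: 31 - 23 + 1 = 9 days (13 - 9 = 4 left)
August 1 + 4 = August 5, 2030


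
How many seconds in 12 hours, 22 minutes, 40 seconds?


Hours: 12 × 3600 = 43200
Minutes: 22 × 60 = 1320
Seconds: 40
Total = 43200 + 1320 + 40 = 44560

44560 seconds


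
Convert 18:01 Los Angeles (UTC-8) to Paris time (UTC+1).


Time difference = UTC+1 - UTC-8 = +9 hours
New hour = (18 + 9) mod 24
= 27 mod 24 = 3
Minutes unchanged → 03:01; 27 ≥ 24 → next day

03:01 (next day)


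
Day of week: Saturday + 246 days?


Sunday

Start: Saturday (index 5)
(5 + 246) mod 7
= 251 mod 7
= 6
Index 6 → Sunday


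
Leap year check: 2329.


Rules: divisible by 4 AND (not by 100 OR by 400)
2329 ÷ 4 = 582 remainder 1 → not divisible by 4
Not divisible by 4 → not a leap year

No


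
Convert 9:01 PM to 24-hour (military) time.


21:01

Input: 9:01 PM
PM: 9 + 12 = 21


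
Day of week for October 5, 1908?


Zeller's congruence:
q=5, m=10, k=8, j=19
h = (5 + ⌊13×11/5⌋ + 8 + ⌊8/4⌋ + ⌊19/4⌋ - 2×19) mod 7
= (5 + 28 + 8 + 2 + 4 - 38) mod 7
= 9 mod 7 = 2
h=2 → Monday

Monday


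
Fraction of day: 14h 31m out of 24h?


0.6049 (60.49%)

Total minutes: 14×60 + 31 = 871
Day = 24×60 = 1440 minutes
Fraction = 871/1440 ≈ 0.6049
As a percentage: 871/1440 × 100 ≈ 60.49%


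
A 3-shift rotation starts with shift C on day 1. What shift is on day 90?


Shifts: A, B, C
Start: C (index 2)
Day 90: (2 + 90 - 1) mod 3
= 91 mod 3
= 1
Index 1 → shift B

Shift B


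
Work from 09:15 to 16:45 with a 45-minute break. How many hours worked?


Total time = (16×60+45) - (9×60+15)
= 1005 - 555 = 450 min
Minus break: 450 - 45 = 405 min
= 6h 45m

6h 45m (405 minutes)


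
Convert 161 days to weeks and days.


23 weeks 0 days

Weeks: 161 ÷ 7 = 23 remainder 0


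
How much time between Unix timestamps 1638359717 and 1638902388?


Difference = 1638902388 - 1638359717 = 542671 seconds
In hours: 542671 / 3600 ≈ 150.7
In days: 542671 / 86400 ≈ 6.28

542671 seconds (150.7 hours / 6.28 days)


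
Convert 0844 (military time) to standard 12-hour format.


8:44 AM

Hour: 8
8 < 12 → AM


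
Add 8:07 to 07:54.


16:01

Start: 474 minutes from midnight
Add: 487 minutes
Total: 961 minutes
Hours: 961 ÷ 60 = 16 remainder 1


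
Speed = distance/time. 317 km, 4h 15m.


Distance: 317 km
Time: 4h 15m = 255 min = 255/60 = 17/4 hours
Speed = 317 ÷ (17/4) = 317 × 4 / 17 = 1268/17 ≈ 74.6 km/h

74.6 km/h


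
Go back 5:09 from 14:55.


09:46

Start: 895 minutes from midnight
Subtract: 309 minutes
Remaining: 895 - 309 = 586
Hours: 9, Minutes: 46


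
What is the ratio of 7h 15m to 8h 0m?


Duration 1: 435 minutes
Duration 2: 480 minutes
Ratio = 435:480
GCD = 15
Simplified = 29:32
As a decimal: 29/32 ≈ 0.91

29:32 (0.91)


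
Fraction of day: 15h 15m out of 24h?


0.6354 (63.54%)

Total minutes: 15×60 + 15 = 915
Day = 24×60 = 1440 minutes
Fraction = 915/1440 ≈ 0.6354
As a percentage: 915/1440 × 100 ≈ 63.54%


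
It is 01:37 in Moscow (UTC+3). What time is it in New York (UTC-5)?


17:37 (previous day)

Time difference = UTC-5 - UTC+3 = -8 hours
New hour = (1 -8) mod 24
= -7 mod 24 = 17
Minutes unchanged → 17:37; -7 < 0 → previous day


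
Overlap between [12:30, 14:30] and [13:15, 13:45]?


Meeting A: 750-870 (in minutes from midnight)
Meeting B: 795-825
Overlap start = max(750, 795) = 795
Overlap end = min(870, 825) = 825
Overlap = max(0, 825 - 795) = 30 min

30 minutes


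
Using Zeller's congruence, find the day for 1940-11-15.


Zeller's congruence:
q=15, m=11, k=40, j=19
h = (15 + ⌊13×12/5⌋ + 40 + ⌊40/4⌋ + ⌊19/4⌋ - 2×19) mod 7
= (15 + 31 + 40 + 10 + 4 - 38) mod 7
= 62 mod 7 = 6
h=6 → Friday

Friday


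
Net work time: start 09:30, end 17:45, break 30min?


7h 45m (465 minutes)

Total time = (17×60+45) - (9×60+30)
= 1065 - 570 = 495 min
Minus break: 495 - 30 = 465 min
= 7h 45m


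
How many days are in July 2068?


Month: July (month 7)
July has 31 days

31 days


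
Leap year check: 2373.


No

Rules: divisible by 4 AND (not by 100 OR by 400)
2373 ÷ 4 = 593 remainder 1 → not divisible by 4
Not divisible by 4 → not a leap year


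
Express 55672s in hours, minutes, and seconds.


Hours: 55672 ÷ 3600 = 15 remainder 1672
Minutes: 1672 ÷ 60 = 27 remainder 52
Seconds: 52

15h 27m 52s


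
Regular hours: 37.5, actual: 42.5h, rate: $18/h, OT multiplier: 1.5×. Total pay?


Regular: 37.5h × $18 = $675.00
Overtime: 42.5 - 37.5 = 5.0h
OT pay: 5.0h × $18 × 1.5 = $135.00
Total = $675.00 + $135.00 = $810.00

$810.00


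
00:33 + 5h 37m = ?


Start: 33 minutes from midnight
Add: 337 minutes
Total: 370 minutes
Hours: 370 ÷ 60 = 6 remainder 10

06:10


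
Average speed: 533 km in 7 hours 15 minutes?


Distance: 533 km
Time: 7h 15m = 435 min = 435/60 = 29/4 hours
Speed = 533 ÷ (29/4) = 533 × 4 / 29 = 2132/29 ≈ 73.5 km/h

73.5 km/h


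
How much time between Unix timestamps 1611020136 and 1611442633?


422497 seconds (117.4 hours / 4.89 days)

Difference = 1611442633 - 1611020136 = 422497 seconds
In hours: 422497 / 3600 ≈ 117.4
In days: 422497 / 86400 ≈ 4.89


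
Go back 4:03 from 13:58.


09:55

Start: 838 minutes from midnight
Subtract: 243 minutes
Remaining: 838 - 243 = 595
Hours: 9, Minutes: 55


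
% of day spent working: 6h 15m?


Time: 375 minutes
Day: 1440 minutes
Percentage = (375/1440) × 100 ≈ 26.0%

26.0%


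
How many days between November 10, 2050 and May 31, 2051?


From November 10, 2050 to May 31, 2051
Rest of November 2050: 30 - 10 = 20
Full months: December 31, January 31, February 2051 28, March 31, April 30
Days into May 2051: 31
Total = 20 + 31 + 31 + 28 + 31 + 30 + 31 = 202 days

202 days


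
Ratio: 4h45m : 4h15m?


19:17 (1.12)

Duration 1: 285 minutes
Duration 2: 255 minutes
Ratio = 285:255
GCD = 15
Simplified = 19:17
As a decimal: 19/17 ≈ 1.12


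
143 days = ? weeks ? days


Weeks: 143 ÷ 7 = 20 remainder 3

20 weeks 3 days


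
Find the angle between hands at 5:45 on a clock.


97.5°

Hour hand = 5×30 + 45×0.5 = 172.5°
Minute hand = 45×6 = 270°
Difference = |172.5 - 270| = 97.5°


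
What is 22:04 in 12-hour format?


Hour: 22
22 - 12 = 10 → PM

10:04 PM


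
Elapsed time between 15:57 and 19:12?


End time in minutes: 19×60 + 12 = 1152
Start time in minutes: 15×60 + 57 = 957
Difference = 1152 - 957 = 195 minutes
= 3 hours 15 minutes

3h 15m


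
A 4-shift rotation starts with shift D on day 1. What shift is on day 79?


Shift B

Shifts: A, B, C, D
Start: D (index 3)
Day 79: (3 + 79 - 1) mod 4
= 81 mod 4
= 1
Index 1 → shift B


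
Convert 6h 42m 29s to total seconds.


24149 seconds

Hours: 6 × 3600 = 21600
Minutes: 42 × 60 = 2520
Seconds: 29
Total = 21600 + 2520 + 29 = 24149


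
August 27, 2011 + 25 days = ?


Start: August 27, 2011
Add 25 days
August 27 → September 1: 31 - 27 + 1 = 5 days (25 - 5 = 20 left)
September 1 + 20 = September 21, 2011

September 21, 2011


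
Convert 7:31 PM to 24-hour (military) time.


Input: 7:31 PM
PM: 7 + 12 = 19

19:31


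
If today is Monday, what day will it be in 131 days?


Start: Monday (index 0)
(0 + 131) mod 7
= 131 mod 7
= 5
Index 5 → Saturday

Saturday


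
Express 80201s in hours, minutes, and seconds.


Hours: 80201 ÷ 3600 = 22 remainder 1001
Minutes: 1001 ÷ 60 = 16 remainder 41
Seconds: 41

22h 16m 41s


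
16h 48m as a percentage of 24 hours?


0.7000 (70.00%)

Total minutes: 16×60 + 48 = 1008
Day = 24×60 = 1440 minutes
Fraction = 1008/1440 = 0.7000
As a percentage: 1008/1440 × 100 = 70.00%


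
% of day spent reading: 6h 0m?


25.0%

Time: 360 minutes
Day: 1440 minutes
Percentage = (360/1440) × 100 = 25.0%


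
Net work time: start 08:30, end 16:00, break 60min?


6h 30m (390 minutes)

Total time = (16×60+0) - (8×60+30)
= 960 - 510 = 450 min
Minus break: 450 - 60 = 390 min
= 6h 30m


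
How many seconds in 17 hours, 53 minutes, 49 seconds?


64429 seconds

Hours: 17 × 3600 = 61200
Minutes: 53 × 60 = 3180
Seconds: 49
Total = 61200 + 3180 + 49 = 64429


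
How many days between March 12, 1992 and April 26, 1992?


From March 12, 1992 to April 26, 1992
Rest of March 1992: 31 - 12 = 19
Days into April 1992: 26
Total = 19 + 26 = 45 days

45 days


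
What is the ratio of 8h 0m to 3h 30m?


Duration 1: 480 minutes
Duration 2: 210 minutes
Ratio = 480:210
GCD = 30
Simplified = 16:7
As a decimal: 16/7 ≈ 2.29

16:7 (2.29)


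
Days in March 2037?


31 days

Month: March (month 3)
March has 31 days


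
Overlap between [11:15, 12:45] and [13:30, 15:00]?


0 minutes

Meeting A: 675-765 (in minutes from midnight)
Meeting B: 810-900
Overlap start = max(675, 810) = 810
Overlap end = min(765, 900) = 765
Overlap = max(0, 765 - 810) = 0 min


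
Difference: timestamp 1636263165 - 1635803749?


459416 seconds (127.6 hours / 5.32 days)

Difference = 1636263165 - 1635803749 = 459416 seconds
In hours: 459416 / 3600 ≈ 127.6
In days: 459416 / 86400 ≈ 5.32


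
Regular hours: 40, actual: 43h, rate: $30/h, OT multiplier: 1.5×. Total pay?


Regular: 40h × $30 = $1200.00
Overtime: 43 - 40 = 3h
OT pay: 3h × $30 × 1.5 = $135.00
Total = $1200.00 + $135.00 = $1335.00

$1335.00


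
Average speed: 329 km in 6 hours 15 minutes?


Distance: 329 km
Time: 6h 15m = 375 min = 375/60 = 25/4 hours
Speed = 329 ÷ (25/4) = 329 × 4 / 25 = 1316/25 ≈ 52.6 km/h

52.6 km/h


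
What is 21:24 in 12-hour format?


9:24 PM

Hour: 21
21 - 12 = 9 → PM


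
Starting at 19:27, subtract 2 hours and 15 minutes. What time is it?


Start: 1167 minutes from midnight
Subtract: 135 minutes
Remaining: 1167 - 135 = 1032
Hours: 17, Minutes: 12

17:12


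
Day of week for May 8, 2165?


Wednesday

Zeller's congruence:
q=8, m=5, k=65, j=21
h = (8 + ⌊13×6/5⌋ + 65 + ⌊65/4⌋ + ⌊21/4⌋ - 2×21) mod 7
= (8 + 15 + 65 + 16 + 5 - 42) mod 7
= 67 mod 7 = 4
h=4 → Wednesday


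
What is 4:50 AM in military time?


Input: 4:50 AM
AM hour stays: 4

04:50


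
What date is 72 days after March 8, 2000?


May 19, 2000

Start: March 8, 2000
Add 72 days
March 8 → April 1: 31 - 8 + 1 = 24 days (72 - 24 = 48 left)
April 1 → May 1: 30 - 1 + 1 = 30 days (48 - 30 = 18 left)
May 1 + 18 = May 19, 2000


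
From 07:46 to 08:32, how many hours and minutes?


0h 46m

End time in minutes: 8×60 + 32 = 512
Start time in minutes: 7×60 + 46 = 466
Difference = 512 - 466 = 46 minutes
= 0 hours 46 minutes


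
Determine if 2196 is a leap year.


Rules: divisible by 4 AND (not by 100 OR by 400)
2196 ÷ 4 = 549 exactly → divisible by 4
2196 ÷ 100 = 21 remainder 96 → not divisible by 100
Divisible by 4 but not by 100 → leap year

Yes


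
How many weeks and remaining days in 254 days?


Weeks: 254 ÷ 7 = 36 remainder 2

36 weeks 2 days


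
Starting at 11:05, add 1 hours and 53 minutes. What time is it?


Start: 665 minutes from midnight
Add: 113 minutes
Total: 778 minutes
Hours: 778 ÷ 60 = 12 remainder 58

12:58


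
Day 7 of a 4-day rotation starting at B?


Shift D

Shifts: A, B, C, D
Start: B (index 1)
Day 7: (1 + 7 - 1) mod 4
= 7 mod 4
= 3
Index 3 → shift D


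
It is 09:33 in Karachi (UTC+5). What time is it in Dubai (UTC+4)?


08:33

Time difference = UTC+4 - UTC+5 = -1 hours
New hour = (9 -1) mod 24
= 8 mod 24 = 8
Minutes unchanged → 08:33


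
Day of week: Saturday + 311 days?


Tuesday

Start: Saturday (index 5)
(5 + 311) mod 7
= 316 mod 7
= 1
Index 1 → Tuesday


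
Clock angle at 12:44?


Hour hand (12 ≡ 0 on the dial): 0×30 + 44×0.5 = 22.0°
Minute hand = 44×6 = 264°
Difference = |22.0 - 264| = 242.0°
Since > 180°: 360 - 242.0 = 118.0°

118.0°


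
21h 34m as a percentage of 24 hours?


0.8986 (89.86%)

Total minutes: 21×60 + 34 = 1294
Day = 24×60 = 1440 minutes
Fraction = 1294/1440 ≈ 0.8986
As a percentage: 1294/1440 × 100 ≈ 89.86%


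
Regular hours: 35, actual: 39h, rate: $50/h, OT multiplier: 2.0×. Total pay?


$2150.00

Regular: 35h × $50 = $1750.00
Overtime: 39 - 35 = 4h
OT pay: 4h × $50 × 2.0 = $400.00
Total = $1750.00 + $400.00 = $2150.00


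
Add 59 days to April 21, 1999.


Start: April 21, 1999
Add 59 days
April 21 → May 1: 30 - 21 + 1 = 10 days (59 - 10 = 49 left)
May 1 → June 1: 31 - 1 + 1 = 31 days (49 - 31 = 18 left)
June 1 + 18 = June 19, 1999

June 19, 1999


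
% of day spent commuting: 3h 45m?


15.6%

Time: 225 minutes
Day: 1440 minutes
Percentage = (225/1440) × 100 ≈ 15.6%


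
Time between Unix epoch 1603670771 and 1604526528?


855757 seconds (237.7 hours / 9.90 days)

Difference = 1604526528 - 1603670771 = 855757 seconds
In hours: 855757 / 3600 ≈ 237.7
In days: 855757 / 86400 ≈ 9.90


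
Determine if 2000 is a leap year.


Rules: divisible by 4 AND (not by 100 OR by 400)
2000 ÷ 4 = 500 exactly → divisible by 4
2000 ÷ 100 = 20 exactly → divisible by 100
2000 ÷ 400 = 5 exactly → divisible by 400
Divisible by 400 → leap year

Yes


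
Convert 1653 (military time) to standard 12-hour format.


4:53 PM

Hour: 16
16 - 12 = 4 → PM


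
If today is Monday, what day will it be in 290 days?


Thursday

Start: Monday (index 0)
(0 + 290) mod 7
= 290 mod 7
= 3
Index 3 → Thursday


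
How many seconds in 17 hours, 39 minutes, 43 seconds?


63583 seconds

Hours: 17 × 3600 = 61200
Minutes: 39 × 60 = 2340
Seconds: 43
Total = 61200 + 2340 + 43 = 63583


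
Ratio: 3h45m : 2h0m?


15:8 (1.88)

Duration 1: 225 minutes
Duration 2: 120 minutes
Ratio = 225:120
GCD = 15
Simplified = 15:8
As a decimal: 15/8 ≈ 1.88
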